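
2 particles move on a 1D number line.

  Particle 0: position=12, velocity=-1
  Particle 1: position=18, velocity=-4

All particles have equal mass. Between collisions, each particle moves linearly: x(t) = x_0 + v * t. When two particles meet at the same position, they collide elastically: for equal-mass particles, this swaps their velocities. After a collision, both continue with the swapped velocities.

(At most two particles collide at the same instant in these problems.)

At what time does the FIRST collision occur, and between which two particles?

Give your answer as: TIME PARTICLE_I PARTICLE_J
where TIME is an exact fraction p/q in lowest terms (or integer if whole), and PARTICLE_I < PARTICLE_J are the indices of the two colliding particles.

Answer: 2 0 1

Derivation:
Pair (0,1): pos 12,18 vel -1,-4 -> gap=6, closing at 3/unit, collide at t=2
Earliest collision: t=2 between 0 and 1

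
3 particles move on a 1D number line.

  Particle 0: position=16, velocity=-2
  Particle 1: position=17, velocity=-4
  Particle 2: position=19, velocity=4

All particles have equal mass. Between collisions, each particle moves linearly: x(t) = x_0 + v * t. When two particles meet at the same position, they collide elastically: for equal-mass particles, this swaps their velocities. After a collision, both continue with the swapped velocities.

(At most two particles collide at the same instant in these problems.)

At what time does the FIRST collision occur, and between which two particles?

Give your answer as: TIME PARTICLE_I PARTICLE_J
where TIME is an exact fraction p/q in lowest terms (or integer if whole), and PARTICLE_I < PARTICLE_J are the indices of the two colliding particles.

Answer: 1/2 0 1

Derivation:
Pair (0,1): pos 16,17 vel -2,-4 -> gap=1, closing at 2/unit, collide at t=1/2
Pair (1,2): pos 17,19 vel -4,4 -> not approaching (rel speed -8 <= 0)
Earliest collision: t=1/2 between 0 and 1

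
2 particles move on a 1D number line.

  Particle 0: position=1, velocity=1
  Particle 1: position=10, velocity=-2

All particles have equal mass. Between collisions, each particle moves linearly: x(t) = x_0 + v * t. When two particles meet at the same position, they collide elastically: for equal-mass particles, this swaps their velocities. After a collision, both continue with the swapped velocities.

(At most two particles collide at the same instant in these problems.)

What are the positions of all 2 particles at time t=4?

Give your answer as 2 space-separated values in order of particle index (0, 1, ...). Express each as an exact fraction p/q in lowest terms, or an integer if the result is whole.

Collision at t=3: particles 0 and 1 swap velocities; positions: p0=4 p1=4; velocities now: v0=-2 v1=1
Advance to t=4 (no further collisions before then); velocities: v0=-2 v1=1; positions = 2 5

Answer: 2 5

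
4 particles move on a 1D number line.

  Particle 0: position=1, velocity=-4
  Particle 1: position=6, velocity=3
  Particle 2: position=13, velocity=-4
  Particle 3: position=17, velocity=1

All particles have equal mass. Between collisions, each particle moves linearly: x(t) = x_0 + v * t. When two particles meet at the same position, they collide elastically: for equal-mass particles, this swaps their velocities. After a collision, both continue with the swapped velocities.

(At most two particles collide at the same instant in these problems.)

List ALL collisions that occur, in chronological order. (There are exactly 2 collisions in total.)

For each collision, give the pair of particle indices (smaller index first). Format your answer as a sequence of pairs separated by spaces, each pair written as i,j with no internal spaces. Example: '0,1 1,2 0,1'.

Answer: 1,2 2,3

Derivation:
Collision at t=1: particles 1 and 2 swap velocities; positions: p0=-3 p1=9 p2=9 p3=18; velocities now: v0=-4 v1=-4 v2=3 v3=1
Collision at t=11/2: particles 2 and 3 swap velocities; positions: p0=-21 p1=-9 p2=45/2 p3=45/2; velocities now: v0=-4 v1=-4 v2=1 v3=3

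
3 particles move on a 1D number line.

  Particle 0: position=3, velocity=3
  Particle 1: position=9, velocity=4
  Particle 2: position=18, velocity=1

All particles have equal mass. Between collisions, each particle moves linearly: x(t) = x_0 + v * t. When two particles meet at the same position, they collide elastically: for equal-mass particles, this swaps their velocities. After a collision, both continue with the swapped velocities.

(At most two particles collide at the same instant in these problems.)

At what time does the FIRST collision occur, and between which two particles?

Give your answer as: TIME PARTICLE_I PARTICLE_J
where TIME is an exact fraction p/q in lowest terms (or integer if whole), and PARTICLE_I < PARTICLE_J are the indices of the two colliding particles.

Pair (0,1): pos 3,9 vel 3,4 -> not approaching (rel speed -1 <= 0)
Pair (1,2): pos 9,18 vel 4,1 -> gap=9, closing at 3/unit, collide at t=3
Earliest collision: t=3 between 1 and 2

Answer: 3 1 2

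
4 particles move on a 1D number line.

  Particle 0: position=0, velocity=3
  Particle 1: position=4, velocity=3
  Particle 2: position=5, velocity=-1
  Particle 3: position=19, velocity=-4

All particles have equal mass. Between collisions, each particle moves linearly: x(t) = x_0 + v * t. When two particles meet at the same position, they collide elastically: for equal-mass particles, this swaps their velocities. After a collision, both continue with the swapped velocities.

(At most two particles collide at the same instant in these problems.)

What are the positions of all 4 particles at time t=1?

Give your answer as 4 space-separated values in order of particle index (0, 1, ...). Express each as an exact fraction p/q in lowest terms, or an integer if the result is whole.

Answer: 3 4 7 15

Derivation:
Collision at t=1/4: particles 1 and 2 swap velocities; positions: p0=3/4 p1=19/4 p2=19/4 p3=18; velocities now: v0=3 v1=-1 v2=3 v3=-4
Advance to t=1 (no further collisions before then); velocities: v0=3 v1=-1 v2=3 v3=-4; positions = 3 4 7 15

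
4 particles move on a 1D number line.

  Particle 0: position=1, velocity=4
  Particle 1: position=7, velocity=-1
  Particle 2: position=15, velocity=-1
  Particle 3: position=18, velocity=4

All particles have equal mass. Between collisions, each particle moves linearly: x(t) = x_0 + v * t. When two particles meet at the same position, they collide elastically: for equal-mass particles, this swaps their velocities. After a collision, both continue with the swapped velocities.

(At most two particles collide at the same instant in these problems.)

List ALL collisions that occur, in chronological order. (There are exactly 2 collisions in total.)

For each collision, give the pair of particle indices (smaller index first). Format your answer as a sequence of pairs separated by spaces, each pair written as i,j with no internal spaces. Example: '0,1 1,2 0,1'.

Answer: 0,1 1,2

Derivation:
Collision at t=6/5: particles 0 and 1 swap velocities; positions: p0=29/5 p1=29/5 p2=69/5 p3=114/5; velocities now: v0=-1 v1=4 v2=-1 v3=4
Collision at t=14/5: particles 1 and 2 swap velocities; positions: p0=21/5 p1=61/5 p2=61/5 p3=146/5; velocities now: v0=-1 v1=-1 v2=4 v3=4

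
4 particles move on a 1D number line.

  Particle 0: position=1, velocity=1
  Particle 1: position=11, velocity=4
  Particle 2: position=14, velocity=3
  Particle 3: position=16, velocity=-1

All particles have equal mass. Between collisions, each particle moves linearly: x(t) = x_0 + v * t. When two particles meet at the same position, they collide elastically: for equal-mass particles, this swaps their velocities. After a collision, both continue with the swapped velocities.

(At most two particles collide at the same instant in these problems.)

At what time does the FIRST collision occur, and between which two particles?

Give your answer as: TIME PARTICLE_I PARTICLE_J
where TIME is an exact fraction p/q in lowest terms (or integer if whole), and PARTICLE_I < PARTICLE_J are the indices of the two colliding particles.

Pair (0,1): pos 1,11 vel 1,4 -> not approaching (rel speed -3 <= 0)
Pair (1,2): pos 11,14 vel 4,3 -> gap=3, closing at 1/unit, collide at t=3
Pair (2,3): pos 14,16 vel 3,-1 -> gap=2, closing at 4/unit, collide at t=1/2
Earliest collision: t=1/2 between 2 and 3

Answer: 1/2 2 3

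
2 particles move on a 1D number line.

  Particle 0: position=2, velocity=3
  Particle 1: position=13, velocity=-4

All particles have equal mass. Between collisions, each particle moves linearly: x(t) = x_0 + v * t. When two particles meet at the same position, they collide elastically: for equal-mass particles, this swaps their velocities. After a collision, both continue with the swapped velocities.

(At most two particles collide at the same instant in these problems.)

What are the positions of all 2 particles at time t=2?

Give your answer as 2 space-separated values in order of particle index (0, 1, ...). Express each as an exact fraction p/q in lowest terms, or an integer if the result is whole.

Answer: 5 8

Derivation:
Collision at t=11/7: particles 0 and 1 swap velocities; positions: p0=47/7 p1=47/7; velocities now: v0=-4 v1=3
Advance to t=2 (no further collisions before then); velocities: v0=-4 v1=3; positions = 5 8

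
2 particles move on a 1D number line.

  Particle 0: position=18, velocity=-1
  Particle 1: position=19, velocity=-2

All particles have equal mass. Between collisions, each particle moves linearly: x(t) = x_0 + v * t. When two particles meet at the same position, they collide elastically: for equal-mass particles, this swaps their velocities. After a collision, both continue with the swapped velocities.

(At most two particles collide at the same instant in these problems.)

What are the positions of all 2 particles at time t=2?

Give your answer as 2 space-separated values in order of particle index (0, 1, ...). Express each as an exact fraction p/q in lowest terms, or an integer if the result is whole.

Answer: 15 16

Derivation:
Collision at t=1: particles 0 and 1 swap velocities; positions: p0=17 p1=17; velocities now: v0=-2 v1=-1
Advance to t=2 (no further collisions before then); velocities: v0=-2 v1=-1; positions = 15 16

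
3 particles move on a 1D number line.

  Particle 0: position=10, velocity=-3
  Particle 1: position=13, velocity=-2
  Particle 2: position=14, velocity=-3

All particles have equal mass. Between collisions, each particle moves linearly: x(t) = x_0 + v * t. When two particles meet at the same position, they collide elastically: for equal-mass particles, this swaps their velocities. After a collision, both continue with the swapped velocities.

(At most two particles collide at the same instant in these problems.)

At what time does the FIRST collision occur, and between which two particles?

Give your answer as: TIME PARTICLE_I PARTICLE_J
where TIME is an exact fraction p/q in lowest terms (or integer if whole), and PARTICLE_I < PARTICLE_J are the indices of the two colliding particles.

Answer: 1 1 2

Derivation:
Pair (0,1): pos 10,13 vel -3,-2 -> not approaching (rel speed -1 <= 0)
Pair (1,2): pos 13,14 vel -2,-3 -> gap=1, closing at 1/unit, collide at t=1
Earliest collision: t=1 between 1 and 2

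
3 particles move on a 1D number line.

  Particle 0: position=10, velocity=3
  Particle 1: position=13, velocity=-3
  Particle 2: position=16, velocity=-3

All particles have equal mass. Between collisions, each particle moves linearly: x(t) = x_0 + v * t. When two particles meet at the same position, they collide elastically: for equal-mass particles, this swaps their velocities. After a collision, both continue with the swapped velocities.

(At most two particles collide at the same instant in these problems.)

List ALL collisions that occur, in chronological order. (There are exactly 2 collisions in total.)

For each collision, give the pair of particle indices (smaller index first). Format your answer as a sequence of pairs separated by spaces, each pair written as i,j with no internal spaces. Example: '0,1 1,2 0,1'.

Answer: 0,1 1,2

Derivation:
Collision at t=1/2: particles 0 and 1 swap velocities; positions: p0=23/2 p1=23/2 p2=29/2; velocities now: v0=-3 v1=3 v2=-3
Collision at t=1: particles 1 and 2 swap velocities; positions: p0=10 p1=13 p2=13; velocities now: v0=-3 v1=-3 v2=3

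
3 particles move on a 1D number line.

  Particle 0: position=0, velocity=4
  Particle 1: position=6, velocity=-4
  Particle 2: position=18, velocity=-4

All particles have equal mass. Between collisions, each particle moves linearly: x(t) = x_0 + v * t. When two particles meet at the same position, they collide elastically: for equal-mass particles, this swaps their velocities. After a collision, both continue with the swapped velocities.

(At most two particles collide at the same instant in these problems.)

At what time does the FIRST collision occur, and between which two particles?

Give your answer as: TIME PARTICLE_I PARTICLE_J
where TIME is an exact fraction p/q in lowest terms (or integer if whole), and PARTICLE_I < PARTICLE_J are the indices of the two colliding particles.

Pair (0,1): pos 0,6 vel 4,-4 -> gap=6, closing at 8/unit, collide at t=3/4
Pair (1,2): pos 6,18 vel -4,-4 -> not approaching (rel speed 0 <= 0)
Earliest collision: t=3/4 between 0 and 1

Answer: 3/4 0 1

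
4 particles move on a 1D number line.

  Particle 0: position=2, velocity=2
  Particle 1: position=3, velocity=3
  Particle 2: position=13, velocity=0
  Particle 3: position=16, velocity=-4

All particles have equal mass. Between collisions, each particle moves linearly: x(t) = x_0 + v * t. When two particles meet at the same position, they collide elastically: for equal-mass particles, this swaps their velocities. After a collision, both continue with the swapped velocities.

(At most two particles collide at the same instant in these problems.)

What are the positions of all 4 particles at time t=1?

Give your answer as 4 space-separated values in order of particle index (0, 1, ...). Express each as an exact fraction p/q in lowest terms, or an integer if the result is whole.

Answer: 4 6 12 13

Derivation:
Collision at t=3/4: particles 2 and 3 swap velocities; positions: p0=7/2 p1=21/4 p2=13 p3=13; velocities now: v0=2 v1=3 v2=-4 v3=0
Advance to t=1 (no further collisions before then); velocities: v0=2 v1=3 v2=-4 v3=0; positions = 4 6 12 13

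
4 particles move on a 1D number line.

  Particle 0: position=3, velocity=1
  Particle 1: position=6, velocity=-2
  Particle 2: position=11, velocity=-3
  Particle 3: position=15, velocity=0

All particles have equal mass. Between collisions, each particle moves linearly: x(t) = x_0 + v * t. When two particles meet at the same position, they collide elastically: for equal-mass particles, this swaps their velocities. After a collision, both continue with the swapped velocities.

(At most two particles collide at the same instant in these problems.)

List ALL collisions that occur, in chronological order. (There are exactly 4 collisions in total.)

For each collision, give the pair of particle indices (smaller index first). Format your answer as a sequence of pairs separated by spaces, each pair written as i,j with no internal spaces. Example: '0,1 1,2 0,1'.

Collision at t=1: particles 0 and 1 swap velocities; positions: p0=4 p1=4 p2=8 p3=15; velocities now: v0=-2 v1=1 v2=-3 v3=0
Collision at t=2: particles 1 and 2 swap velocities; positions: p0=2 p1=5 p2=5 p3=15; velocities now: v0=-2 v1=-3 v2=1 v3=0
Collision at t=5: particles 0 and 1 swap velocities; positions: p0=-4 p1=-4 p2=8 p3=15; velocities now: v0=-3 v1=-2 v2=1 v3=0
Collision at t=12: particles 2 and 3 swap velocities; positions: p0=-25 p1=-18 p2=15 p3=15; velocities now: v0=-3 v1=-2 v2=0 v3=1

Answer: 0,1 1,2 0,1 2,3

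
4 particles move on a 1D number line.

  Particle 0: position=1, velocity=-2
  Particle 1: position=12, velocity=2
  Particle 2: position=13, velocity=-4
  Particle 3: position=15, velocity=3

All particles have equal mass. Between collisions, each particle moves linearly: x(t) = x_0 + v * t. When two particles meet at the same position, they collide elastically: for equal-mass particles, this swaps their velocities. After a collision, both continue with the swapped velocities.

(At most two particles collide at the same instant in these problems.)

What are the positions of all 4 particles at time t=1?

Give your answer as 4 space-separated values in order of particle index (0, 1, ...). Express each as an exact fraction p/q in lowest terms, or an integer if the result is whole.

Collision at t=1/6: particles 1 and 2 swap velocities; positions: p0=2/3 p1=37/3 p2=37/3 p3=31/2; velocities now: v0=-2 v1=-4 v2=2 v3=3
Advance to t=1 (no further collisions before then); velocities: v0=-2 v1=-4 v2=2 v3=3; positions = -1 9 14 18

Answer: -1 9 14 18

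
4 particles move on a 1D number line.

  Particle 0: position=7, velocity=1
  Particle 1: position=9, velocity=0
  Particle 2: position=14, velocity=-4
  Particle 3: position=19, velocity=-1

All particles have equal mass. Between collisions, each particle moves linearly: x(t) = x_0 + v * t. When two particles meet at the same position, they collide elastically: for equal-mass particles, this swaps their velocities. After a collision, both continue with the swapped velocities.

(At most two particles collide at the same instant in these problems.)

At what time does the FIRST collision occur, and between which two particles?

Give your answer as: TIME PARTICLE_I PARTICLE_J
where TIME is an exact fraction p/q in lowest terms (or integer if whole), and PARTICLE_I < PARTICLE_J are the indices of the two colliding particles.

Answer: 5/4 1 2

Derivation:
Pair (0,1): pos 7,9 vel 1,0 -> gap=2, closing at 1/unit, collide at t=2
Pair (1,2): pos 9,14 vel 0,-4 -> gap=5, closing at 4/unit, collide at t=5/4
Pair (2,3): pos 14,19 vel -4,-1 -> not approaching (rel speed -3 <= 0)
Earliest collision: t=5/4 between 1 and 2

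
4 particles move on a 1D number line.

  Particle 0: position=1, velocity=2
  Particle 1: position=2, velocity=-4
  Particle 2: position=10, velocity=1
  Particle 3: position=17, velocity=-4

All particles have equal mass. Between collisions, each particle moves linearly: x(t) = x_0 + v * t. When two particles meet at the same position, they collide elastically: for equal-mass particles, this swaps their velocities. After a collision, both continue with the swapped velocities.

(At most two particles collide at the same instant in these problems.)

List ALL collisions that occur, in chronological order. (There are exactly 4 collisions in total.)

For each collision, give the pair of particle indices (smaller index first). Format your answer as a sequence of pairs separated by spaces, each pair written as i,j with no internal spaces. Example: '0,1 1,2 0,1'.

Collision at t=1/6: particles 0 and 1 swap velocities; positions: p0=4/3 p1=4/3 p2=61/6 p3=49/3; velocities now: v0=-4 v1=2 v2=1 v3=-4
Collision at t=7/5: particles 2 and 3 swap velocities; positions: p0=-18/5 p1=19/5 p2=57/5 p3=57/5; velocities now: v0=-4 v1=2 v2=-4 v3=1
Collision at t=8/3: particles 1 and 2 swap velocities; positions: p0=-26/3 p1=19/3 p2=19/3 p3=38/3; velocities now: v0=-4 v1=-4 v2=2 v3=1
Collision at t=9: particles 2 and 3 swap velocities; positions: p0=-34 p1=-19 p2=19 p3=19; velocities now: v0=-4 v1=-4 v2=1 v3=2

Answer: 0,1 2,3 1,2 2,3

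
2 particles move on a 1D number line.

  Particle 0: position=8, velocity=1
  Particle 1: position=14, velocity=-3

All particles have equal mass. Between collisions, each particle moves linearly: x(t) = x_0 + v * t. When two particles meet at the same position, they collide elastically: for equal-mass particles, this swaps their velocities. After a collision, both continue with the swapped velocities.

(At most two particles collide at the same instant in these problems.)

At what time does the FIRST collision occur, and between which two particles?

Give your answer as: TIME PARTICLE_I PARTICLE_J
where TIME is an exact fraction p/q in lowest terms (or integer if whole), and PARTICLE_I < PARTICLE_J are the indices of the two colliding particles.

Pair (0,1): pos 8,14 vel 1,-3 -> gap=6, closing at 4/unit, collide at t=3/2
Earliest collision: t=3/2 between 0 and 1

Answer: 3/2 0 1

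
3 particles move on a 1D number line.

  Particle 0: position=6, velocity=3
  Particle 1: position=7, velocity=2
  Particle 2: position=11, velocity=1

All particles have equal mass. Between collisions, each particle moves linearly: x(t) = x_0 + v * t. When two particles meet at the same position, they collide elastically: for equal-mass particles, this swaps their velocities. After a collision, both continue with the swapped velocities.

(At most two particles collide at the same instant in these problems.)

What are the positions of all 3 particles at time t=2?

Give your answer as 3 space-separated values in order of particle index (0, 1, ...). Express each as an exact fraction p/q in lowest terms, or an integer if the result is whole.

Answer: 11 12 13

Derivation:
Collision at t=1: particles 0 and 1 swap velocities; positions: p0=9 p1=9 p2=12; velocities now: v0=2 v1=3 v2=1
Advance to t=2 (no further collisions before then); velocities: v0=2 v1=3 v2=1; positions = 11 12 13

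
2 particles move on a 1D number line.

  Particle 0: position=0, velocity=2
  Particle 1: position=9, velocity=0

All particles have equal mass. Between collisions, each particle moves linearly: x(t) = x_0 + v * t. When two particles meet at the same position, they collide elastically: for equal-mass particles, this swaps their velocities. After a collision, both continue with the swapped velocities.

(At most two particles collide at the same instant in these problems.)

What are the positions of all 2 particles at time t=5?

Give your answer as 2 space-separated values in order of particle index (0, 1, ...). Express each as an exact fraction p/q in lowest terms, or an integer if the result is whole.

Collision at t=9/2: particles 0 and 1 swap velocities; positions: p0=9 p1=9; velocities now: v0=0 v1=2
Advance to t=5 (no further collisions before then); velocities: v0=0 v1=2; positions = 9 10

Answer: 9 10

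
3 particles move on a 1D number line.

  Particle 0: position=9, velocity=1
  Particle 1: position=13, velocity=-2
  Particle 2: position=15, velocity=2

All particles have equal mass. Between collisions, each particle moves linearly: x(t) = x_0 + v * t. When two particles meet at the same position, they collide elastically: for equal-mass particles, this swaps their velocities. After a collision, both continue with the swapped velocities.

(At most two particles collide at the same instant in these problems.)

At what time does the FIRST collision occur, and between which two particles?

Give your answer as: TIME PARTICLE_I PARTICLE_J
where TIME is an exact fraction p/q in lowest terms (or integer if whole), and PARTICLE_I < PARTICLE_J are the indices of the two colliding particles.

Answer: 4/3 0 1

Derivation:
Pair (0,1): pos 9,13 vel 1,-2 -> gap=4, closing at 3/unit, collide at t=4/3
Pair (1,2): pos 13,15 vel -2,2 -> not approaching (rel speed -4 <= 0)
Earliest collision: t=4/3 between 0 and 1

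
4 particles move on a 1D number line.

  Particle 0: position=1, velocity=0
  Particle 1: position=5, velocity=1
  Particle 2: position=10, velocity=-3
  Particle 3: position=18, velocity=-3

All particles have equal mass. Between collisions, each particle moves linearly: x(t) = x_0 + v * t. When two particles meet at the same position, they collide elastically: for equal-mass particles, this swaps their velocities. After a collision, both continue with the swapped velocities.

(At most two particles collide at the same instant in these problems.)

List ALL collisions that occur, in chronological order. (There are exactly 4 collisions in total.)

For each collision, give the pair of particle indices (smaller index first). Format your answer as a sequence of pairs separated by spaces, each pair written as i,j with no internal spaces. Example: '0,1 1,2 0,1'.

Answer: 1,2 0,1 2,3 1,2

Derivation:
Collision at t=5/4: particles 1 and 2 swap velocities; positions: p0=1 p1=25/4 p2=25/4 p3=57/4; velocities now: v0=0 v1=-3 v2=1 v3=-3
Collision at t=3: particles 0 and 1 swap velocities; positions: p0=1 p1=1 p2=8 p3=9; velocities now: v0=-3 v1=0 v2=1 v3=-3
Collision at t=13/4: particles 2 and 3 swap velocities; positions: p0=1/4 p1=1 p2=33/4 p3=33/4; velocities now: v0=-3 v1=0 v2=-3 v3=1
Collision at t=17/3: particles 1 and 2 swap velocities; positions: p0=-7 p1=1 p2=1 p3=32/3; velocities now: v0=-3 v1=-3 v2=0 v3=1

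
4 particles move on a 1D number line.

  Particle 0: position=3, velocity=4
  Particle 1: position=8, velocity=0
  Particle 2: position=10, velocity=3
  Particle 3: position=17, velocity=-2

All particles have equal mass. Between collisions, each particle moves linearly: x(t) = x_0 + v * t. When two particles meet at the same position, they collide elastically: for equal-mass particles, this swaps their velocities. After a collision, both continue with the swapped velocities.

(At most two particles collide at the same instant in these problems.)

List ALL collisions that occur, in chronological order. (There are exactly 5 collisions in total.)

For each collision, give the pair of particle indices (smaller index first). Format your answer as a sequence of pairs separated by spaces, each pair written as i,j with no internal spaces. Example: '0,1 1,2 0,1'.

Answer: 0,1 2,3 1,2 0,1 2,3

Derivation:
Collision at t=5/4: particles 0 and 1 swap velocities; positions: p0=8 p1=8 p2=55/4 p3=29/2; velocities now: v0=0 v1=4 v2=3 v3=-2
Collision at t=7/5: particles 2 and 3 swap velocities; positions: p0=8 p1=43/5 p2=71/5 p3=71/5; velocities now: v0=0 v1=4 v2=-2 v3=3
Collision at t=7/3: particles 1 and 2 swap velocities; positions: p0=8 p1=37/3 p2=37/3 p3=17; velocities now: v0=0 v1=-2 v2=4 v3=3
Collision at t=9/2: particles 0 and 1 swap velocities; positions: p0=8 p1=8 p2=21 p3=47/2; velocities now: v0=-2 v1=0 v2=4 v3=3
Collision at t=7: particles 2 and 3 swap velocities; positions: p0=3 p1=8 p2=31 p3=31; velocities now: v0=-2 v1=0 v2=3 v3=4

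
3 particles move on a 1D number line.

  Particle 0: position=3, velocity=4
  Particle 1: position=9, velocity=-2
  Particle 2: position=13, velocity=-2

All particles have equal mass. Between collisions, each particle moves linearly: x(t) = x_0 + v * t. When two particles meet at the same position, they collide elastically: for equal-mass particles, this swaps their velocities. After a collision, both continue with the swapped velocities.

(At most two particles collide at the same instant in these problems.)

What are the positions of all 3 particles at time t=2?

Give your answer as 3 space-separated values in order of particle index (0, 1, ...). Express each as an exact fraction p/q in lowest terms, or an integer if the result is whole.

Collision at t=1: particles 0 and 1 swap velocities; positions: p0=7 p1=7 p2=11; velocities now: v0=-2 v1=4 v2=-2
Collision at t=5/3: particles 1 and 2 swap velocities; positions: p0=17/3 p1=29/3 p2=29/3; velocities now: v0=-2 v1=-2 v2=4
Advance to t=2 (no further collisions before then); velocities: v0=-2 v1=-2 v2=4; positions = 5 9 11

Answer: 5 9 11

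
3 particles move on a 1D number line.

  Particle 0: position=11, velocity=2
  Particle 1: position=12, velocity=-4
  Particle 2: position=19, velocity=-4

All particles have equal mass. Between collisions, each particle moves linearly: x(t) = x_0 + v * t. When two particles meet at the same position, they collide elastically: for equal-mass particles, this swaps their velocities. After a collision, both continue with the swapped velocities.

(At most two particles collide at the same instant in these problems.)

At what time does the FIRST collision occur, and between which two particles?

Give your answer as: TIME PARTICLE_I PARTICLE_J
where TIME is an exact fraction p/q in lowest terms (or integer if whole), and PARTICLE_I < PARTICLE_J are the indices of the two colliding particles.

Answer: 1/6 0 1

Derivation:
Pair (0,1): pos 11,12 vel 2,-4 -> gap=1, closing at 6/unit, collide at t=1/6
Pair (1,2): pos 12,19 vel -4,-4 -> not approaching (rel speed 0 <= 0)
Earliest collision: t=1/6 between 0 and 1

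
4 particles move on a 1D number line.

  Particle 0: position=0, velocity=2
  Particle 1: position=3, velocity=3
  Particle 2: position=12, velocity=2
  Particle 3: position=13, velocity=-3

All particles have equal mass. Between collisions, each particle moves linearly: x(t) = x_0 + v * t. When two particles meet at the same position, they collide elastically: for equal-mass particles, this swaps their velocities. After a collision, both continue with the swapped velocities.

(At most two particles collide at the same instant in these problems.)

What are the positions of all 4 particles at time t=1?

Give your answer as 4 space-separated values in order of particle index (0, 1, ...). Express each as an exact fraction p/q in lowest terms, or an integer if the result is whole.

Answer: 2 6 10 14

Derivation:
Collision at t=1/5: particles 2 and 3 swap velocities; positions: p0=2/5 p1=18/5 p2=62/5 p3=62/5; velocities now: v0=2 v1=3 v2=-3 v3=2
Advance to t=1 (no further collisions before then); velocities: v0=2 v1=3 v2=-3 v3=2; positions = 2 6 10 14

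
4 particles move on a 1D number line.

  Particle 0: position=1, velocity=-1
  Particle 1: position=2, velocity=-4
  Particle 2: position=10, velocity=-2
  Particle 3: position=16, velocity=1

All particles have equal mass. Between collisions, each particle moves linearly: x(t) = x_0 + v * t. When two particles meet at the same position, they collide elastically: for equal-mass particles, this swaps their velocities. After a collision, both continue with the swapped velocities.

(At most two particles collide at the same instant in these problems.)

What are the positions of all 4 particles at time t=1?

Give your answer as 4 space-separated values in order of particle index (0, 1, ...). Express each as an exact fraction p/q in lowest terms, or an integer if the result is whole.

Answer: -2 0 8 17

Derivation:
Collision at t=1/3: particles 0 and 1 swap velocities; positions: p0=2/3 p1=2/3 p2=28/3 p3=49/3; velocities now: v0=-4 v1=-1 v2=-2 v3=1
Advance to t=1 (no further collisions before then); velocities: v0=-4 v1=-1 v2=-2 v3=1; positions = -2 0 8 17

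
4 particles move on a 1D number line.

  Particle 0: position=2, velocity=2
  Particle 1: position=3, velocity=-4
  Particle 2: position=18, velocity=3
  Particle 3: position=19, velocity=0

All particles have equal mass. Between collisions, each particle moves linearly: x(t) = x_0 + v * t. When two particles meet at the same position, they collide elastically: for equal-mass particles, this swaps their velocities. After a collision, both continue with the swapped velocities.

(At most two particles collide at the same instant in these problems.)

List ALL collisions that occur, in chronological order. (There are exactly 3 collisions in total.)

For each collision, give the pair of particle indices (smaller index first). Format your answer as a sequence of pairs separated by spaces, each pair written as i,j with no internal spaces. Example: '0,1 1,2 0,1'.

Collision at t=1/6: particles 0 and 1 swap velocities; positions: p0=7/3 p1=7/3 p2=37/2 p3=19; velocities now: v0=-4 v1=2 v2=3 v3=0
Collision at t=1/3: particles 2 and 3 swap velocities; positions: p0=5/3 p1=8/3 p2=19 p3=19; velocities now: v0=-4 v1=2 v2=0 v3=3
Collision at t=17/2: particles 1 and 2 swap velocities; positions: p0=-31 p1=19 p2=19 p3=87/2; velocities now: v0=-4 v1=0 v2=2 v3=3

Answer: 0,1 2,3 1,2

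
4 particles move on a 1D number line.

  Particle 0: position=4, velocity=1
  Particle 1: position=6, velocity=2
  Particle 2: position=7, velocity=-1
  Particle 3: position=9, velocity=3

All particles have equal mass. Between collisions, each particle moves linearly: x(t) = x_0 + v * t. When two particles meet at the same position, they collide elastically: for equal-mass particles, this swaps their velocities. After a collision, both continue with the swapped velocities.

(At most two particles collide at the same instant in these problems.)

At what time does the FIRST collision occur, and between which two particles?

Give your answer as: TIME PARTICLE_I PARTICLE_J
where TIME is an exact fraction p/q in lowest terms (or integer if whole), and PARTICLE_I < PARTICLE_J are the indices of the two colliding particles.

Answer: 1/3 1 2

Derivation:
Pair (0,1): pos 4,6 vel 1,2 -> not approaching (rel speed -1 <= 0)
Pair (1,2): pos 6,7 vel 2,-1 -> gap=1, closing at 3/unit, collide at t=1/3
Pair (2,3): pos 7,9 vel -1,3 -> not approaching (rel speed -4 <= 0)
Earliest collision: t=1/3 between 1 and 2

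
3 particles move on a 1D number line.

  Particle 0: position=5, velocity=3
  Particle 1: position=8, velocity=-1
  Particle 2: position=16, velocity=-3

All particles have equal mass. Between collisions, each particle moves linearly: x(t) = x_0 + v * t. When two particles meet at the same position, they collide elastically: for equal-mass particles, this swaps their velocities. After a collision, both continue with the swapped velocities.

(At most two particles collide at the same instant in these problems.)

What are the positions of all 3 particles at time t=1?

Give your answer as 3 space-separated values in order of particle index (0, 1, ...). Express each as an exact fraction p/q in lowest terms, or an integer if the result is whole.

Answer: 7 8 13

Derivation:
Collision at t=3/4: particles 0 and 1 swap velocities; positions: p0=29/4 p1=29/4 p2=55/4; velocities now: v0=-1 v1=3 v2=-3
Advance to t=1 (no further collisions before then); velocities: v0=-1 v1=3 v2=-3; positions = 7 8 13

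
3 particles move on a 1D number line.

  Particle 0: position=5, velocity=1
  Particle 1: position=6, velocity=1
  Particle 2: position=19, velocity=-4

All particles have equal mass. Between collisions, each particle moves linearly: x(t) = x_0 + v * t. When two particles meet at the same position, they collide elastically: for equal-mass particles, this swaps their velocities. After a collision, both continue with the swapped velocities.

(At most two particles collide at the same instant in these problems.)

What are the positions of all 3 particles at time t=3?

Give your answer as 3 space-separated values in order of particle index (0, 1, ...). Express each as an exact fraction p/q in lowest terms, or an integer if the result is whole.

Answer: 7 8 9

Derivation:
Collision at t=13/5: particles 1 and 2 swap velocities; positions: p0=38/5 p1=43/5 p2=43/5; velocities now: v0=1 v1=-4 v2=1
Collision at t=14/5: particles 0 and 1 swap velocities; positions: p0=39/5 p1=39/5 p2=44/5; velocities now: v0=-4 v1=1 v2=1
Advance to t=3 (no further collisions before then); velocities: v0=-4 v1=1 v2=1; positions = 7 8 9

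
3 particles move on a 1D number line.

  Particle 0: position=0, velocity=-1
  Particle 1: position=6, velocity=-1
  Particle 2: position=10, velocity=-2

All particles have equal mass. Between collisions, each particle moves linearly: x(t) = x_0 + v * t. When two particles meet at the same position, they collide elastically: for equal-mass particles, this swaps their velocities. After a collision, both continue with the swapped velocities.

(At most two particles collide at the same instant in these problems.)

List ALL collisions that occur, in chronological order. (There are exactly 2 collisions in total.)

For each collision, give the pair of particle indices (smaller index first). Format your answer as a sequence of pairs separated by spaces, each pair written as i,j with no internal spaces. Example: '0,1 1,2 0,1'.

Answer: 1,2 0,1

Derivation:
Collision at t=4: particles 1 and 2 swap velocities; positions: p0=-4 p1=2 p2=2; velocities now: v0=-1 v1=-2 v2=-1
Collision at t=10: particles 0 and 1 swap velocities; positions: p0=-10 p1=-10 p2=-4; velocities now: v0=-2 v1=-1 v2=-1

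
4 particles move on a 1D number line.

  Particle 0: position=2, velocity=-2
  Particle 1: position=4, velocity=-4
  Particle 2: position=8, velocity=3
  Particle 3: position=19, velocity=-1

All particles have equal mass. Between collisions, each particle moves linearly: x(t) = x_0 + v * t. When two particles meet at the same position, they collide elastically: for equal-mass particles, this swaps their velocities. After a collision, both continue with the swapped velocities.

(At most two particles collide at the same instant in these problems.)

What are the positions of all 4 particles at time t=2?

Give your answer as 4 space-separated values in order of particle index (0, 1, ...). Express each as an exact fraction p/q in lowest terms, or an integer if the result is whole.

Answer: -4 -2 14 17

Derivation:
Collision at t=1: particles 0 and 1 swap velocities; positions: p0=0 p1=0 p2=11 p3=18; velocities now: v0=-4 v1=-2 v2=3 v3=-1
Advance to t=2 (no further collisions before then); velocities: v0=-4 v1=-2 v2=3 v3=-1; positions = -4 -2 14 17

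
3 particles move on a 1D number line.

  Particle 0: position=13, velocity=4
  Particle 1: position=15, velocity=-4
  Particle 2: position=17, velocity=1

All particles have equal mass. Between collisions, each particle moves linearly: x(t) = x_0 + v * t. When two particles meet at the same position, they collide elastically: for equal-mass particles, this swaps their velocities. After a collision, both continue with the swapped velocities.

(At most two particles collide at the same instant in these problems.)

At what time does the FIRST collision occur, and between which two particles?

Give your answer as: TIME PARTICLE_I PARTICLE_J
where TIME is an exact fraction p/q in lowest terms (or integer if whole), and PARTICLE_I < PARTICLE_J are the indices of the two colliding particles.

Answer: 1/4 0 1

Derivation:
Pair (0,1): pos 13,15 vel 4,-4 -> gap=2, closing at 8/unit, collide at t=1/4
Pair (1,2): pos 15,17 vel -4,1 -> not approaching (rel speed -5 <= 0)
Earliest collision: t=1/4 between 0 and 1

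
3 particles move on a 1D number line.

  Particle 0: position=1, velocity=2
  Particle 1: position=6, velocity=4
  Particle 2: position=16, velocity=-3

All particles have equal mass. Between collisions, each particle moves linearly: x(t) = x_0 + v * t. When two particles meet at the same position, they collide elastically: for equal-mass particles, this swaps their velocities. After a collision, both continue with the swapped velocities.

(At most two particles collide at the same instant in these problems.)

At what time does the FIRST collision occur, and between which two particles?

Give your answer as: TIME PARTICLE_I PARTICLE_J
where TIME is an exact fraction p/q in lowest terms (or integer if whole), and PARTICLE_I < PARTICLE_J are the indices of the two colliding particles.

Answer: 10/7 1 2

Derivation:
Pair (0,1): pos 1,6 vel 2,4 -> not approaching (rel speed -2 <= 0)
Pair (1,2): pos 6,16 vel 4,-3 -> gap=10, closing at 7/unit, collide at t=10/7
Earliest collision: t=10/7 between 1 and 2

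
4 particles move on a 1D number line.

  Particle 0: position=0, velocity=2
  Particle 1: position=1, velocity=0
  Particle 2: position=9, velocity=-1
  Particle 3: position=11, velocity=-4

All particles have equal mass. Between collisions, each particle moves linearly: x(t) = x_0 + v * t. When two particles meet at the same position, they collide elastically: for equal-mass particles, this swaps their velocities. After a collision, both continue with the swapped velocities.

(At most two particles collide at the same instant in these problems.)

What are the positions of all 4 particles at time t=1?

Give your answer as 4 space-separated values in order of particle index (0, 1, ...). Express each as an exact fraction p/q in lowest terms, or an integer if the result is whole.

Answer: 1 2 7 8

Derivation:
Collision at t=1/2: particles 0 and 1 swap velocities; positions: p0=1 p1=1 p2=17/2 p3=9; velocities now: v0=0 v1=2 v2=-1 v3=-4
Collision at t=2/3: particles 2 and 3 swap velocities; positions: p0=1 p1=4/3 p2=25/3 p3=25/3; velocities now: v0=0 v1=2 v2=-4 v3=-1
Advance to t=1 (no further collisions before then); velocities: v0=0 v1=2 v2=-4 v3=-1; positions = 1 2 7 8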